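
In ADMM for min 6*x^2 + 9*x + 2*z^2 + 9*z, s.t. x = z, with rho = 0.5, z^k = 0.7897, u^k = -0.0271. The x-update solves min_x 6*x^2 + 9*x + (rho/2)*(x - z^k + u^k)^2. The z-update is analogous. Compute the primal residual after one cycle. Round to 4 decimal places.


ADMM iteration with rho = 0.5, z^k = 0.7897, u^k = -0.0271
Step 1: x-update.
Minimize 6*x^2 + 9*x + (0.5/2)*(x - 0.7897 - 0.0271)^2
FOC: (2*6 + 0.5)*x = -9 + 0.5*(0.7897 + 0.0271)
x^{k+1} = -0.6873
Step 2: z-update.
Minimize 2*z^2 + 9*z + (0.5/2)*(-0.6873 - z - 0.0271)^2
FOC: (2*2 + 0.5)*z = -9 + 0.5*(-0.6873 - 0.0271)
z^{k+1} = -2.0794
Step 3: u-update.
u^{k+1} = -0.0271 - 0.6873 + 2.0794 = 1.365
Step 4: Primal residual = |-0.6873 + 2.0794| = 1.3921


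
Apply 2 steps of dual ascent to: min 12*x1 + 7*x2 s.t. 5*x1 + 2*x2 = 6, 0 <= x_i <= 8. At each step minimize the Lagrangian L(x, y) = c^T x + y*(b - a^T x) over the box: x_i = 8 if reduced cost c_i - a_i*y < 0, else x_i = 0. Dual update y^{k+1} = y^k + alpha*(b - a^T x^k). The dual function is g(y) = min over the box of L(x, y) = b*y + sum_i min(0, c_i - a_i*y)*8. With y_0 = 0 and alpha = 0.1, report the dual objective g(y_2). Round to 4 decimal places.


Dual ascent for LP: min 12*x1 + 7*x2, 5*x1 + 2*x2 = 6, 0 <= x_i <= 8
Step 1: y^k = 0.0, reduced costs: (12.0, 7.0)
  x^k = (0.0, 0.0), subgradient = b - a^T x = 6.0
  y^{k+1} = 0.0 + 0.1*6.0 = 0.6
Step 2: y^k = 0.6, reduced costs: (9.0, 5.8)
  x^k = (0.0, 0.0), subgradient = b - a^T x = 6.0
  y^{k+1} = 0.6 + 0.1*6.0 = 1.2
Dual objective at y_2 = 1.2: reduced costs (6.0, 4.6), box minimizer x = (0.0, 0.0)
g(y_2) = b*y + (c1 - a1*y)*x1 + (c2 - a2*y)*x2 = 6*1.2 + 6.0*0.0 + 4.6*0.0 = 7.2 + 0.0 + 0.0 = 7.2


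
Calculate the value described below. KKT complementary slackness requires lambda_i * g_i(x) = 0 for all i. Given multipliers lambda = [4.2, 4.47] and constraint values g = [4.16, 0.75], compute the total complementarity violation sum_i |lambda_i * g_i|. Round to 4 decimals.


KKT complementary slackness check:
lambda_1 * g_1 = 4.2 * 4.16 = 17.472
lambda_2 * g_2 = 4.47 * 0.75 = 3.3525
Total violation = 17.472 + 3.3525 = 20.8245


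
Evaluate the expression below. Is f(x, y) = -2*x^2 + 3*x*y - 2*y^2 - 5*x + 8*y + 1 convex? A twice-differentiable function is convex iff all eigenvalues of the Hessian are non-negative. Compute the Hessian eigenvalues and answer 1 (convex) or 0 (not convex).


The Hessian of f(x,y) = -2*x^2 + 3*x*y - 2*y^2 - 5*x + 8*y + 1 is:
H = [[-4, 3], [3, -4]]
Trace = -4 - 4 = -8
Determinant = -4*-4 - (3)^2 = 7
Discriminant = (-8)^2 - 4*7 = 36.0
Eigenvalues: lambda_1 = -7.0, lambda_2 = -1.0
The function is not convex.

0


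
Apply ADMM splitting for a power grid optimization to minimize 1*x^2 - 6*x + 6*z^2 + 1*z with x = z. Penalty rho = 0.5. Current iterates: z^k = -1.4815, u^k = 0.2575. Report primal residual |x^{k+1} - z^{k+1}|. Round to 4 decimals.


ADMM iteration with rho = 0.5, z^k = -1.4815, u^k = 0.2575
Step 1: x-update.
Minimize 1*x^2 - 6*x + (0.5/2)*(x + 1.4815 + 0.2575)^2
FOC: (2*1 + 0.5)*x = 6 + 0.5*(-1.4815 - 0.2575)
x^{k+1} = 2.0522
Step 2: z-update.
Minimize 6*z^2 + 1*z + (0.5/2)*(2.0522 - z + 0.2575)^2
FOC: (2*6 + 0.5)*z = -1 + 0.5*(2.0522 + 0.2575)
z^{k+1} = 0.0124
Step 3: u-update.
u^{k+1} = 0.2575 + 2.0522 - 0.0124 = 2.2973
Step 4: Primal residual = |2.0522 - 0.0124| = 2.0398


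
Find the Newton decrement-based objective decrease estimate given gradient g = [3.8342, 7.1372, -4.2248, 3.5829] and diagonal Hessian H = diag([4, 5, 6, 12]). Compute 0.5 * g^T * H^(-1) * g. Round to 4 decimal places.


Step 1: H is diagonal, so H^(-1) * g = [0.9586, 1.4274, -0.7041, 0.2986].
Step 2: g^T H^(-1) g = sum_i g_i^2 / H_ii
  = (3.8342)^2/4 + (7.1372)^2/5 + (-4.2248)^2/6 + (3.5829)^2/12
  = 3.6753 + 10.1879 + 2.9748 + 1.0698 = 17.9078
Step 3: Objective decrease = 0.5 * g^T H^(-1) g = 8.9539


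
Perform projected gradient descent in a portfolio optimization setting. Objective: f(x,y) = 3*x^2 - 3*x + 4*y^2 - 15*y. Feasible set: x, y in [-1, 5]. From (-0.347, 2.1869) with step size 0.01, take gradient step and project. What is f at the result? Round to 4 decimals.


Step 1: Compute gradient at (-0.347, 2.1869).
grad_x = 2*3*-0.347 - 3 = -5.082
grad_y = 2*4*2.1869 - 15 = 2.4952
Step 2: Gradient step.
x_raw = -0.347 - 0.01*-5.082 = -0.2962
y_raw = 2.1869 - 0.01*2.4952 = 2.1619
Step 3: Project onto [-1, 5].
x_proj = clip(-0.2962) = -0.2962
y_proj = clip(2.1619) = 2.1619
Step 4: Evaluate f.
f(-0.2962, 2.1619) = -12.5814


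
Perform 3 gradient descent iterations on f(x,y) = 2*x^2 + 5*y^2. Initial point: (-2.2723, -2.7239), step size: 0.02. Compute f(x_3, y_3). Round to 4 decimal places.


Gradient descent on f(x,y) = 2*x^2 + 5*y^2.
Starting point: (-2.2723, -2.7239), alpha = 0.02
Step 1: grad_x = 2*2*-2.2723 = -9.0892, grad_y = 2*5*-2.7239 = -27.239
  x_1 = -2.2723 - 0.02*-9.0892 = -2.0905
  y_1 = -2.7239 - 0.02*-27.239 = -2.1791
Step 2: grad_x = 2*2*-2.0905 = -8.3621, grad_y = 2*5*-2.1791 = -21.7912
  x_2 = -2.0905 - 0.02*-8.3621 = -1.9233
  y_2 = -2.1791 - 0.02*-21.7912 = -1.7433
Step 3: grad_x = 2*2*-1.9233 = -7.6931, grad_y = 2*5*-1.7433 = -17.433
  x_3 = -1.9233 - 0.02*-7.6931 = -1.7694
  y_3 = -1.7433 - 0.02*-17.433 = -1.3946
f(-1.7694, -1.3946) = 2*(-1.7694)^2 + 5*(-1.3946)^2 = 15.9867


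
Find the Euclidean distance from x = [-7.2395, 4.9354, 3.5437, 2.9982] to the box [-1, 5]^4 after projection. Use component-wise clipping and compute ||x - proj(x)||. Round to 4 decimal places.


Project each component onto [-1, 5].
clip(-7.2395) = -1.0, clip(4.9354) = 4.9354, clip(3.5437) = 3.5437, clip(2.9982) = 2.9982
Projection = [-1.0, 4.9354, 3.5437, 2.9982]
Squared diffs: [38.9314, 0.0, 0.0, 0.0]
Distance = sqrt(38.9314) = 6.2395


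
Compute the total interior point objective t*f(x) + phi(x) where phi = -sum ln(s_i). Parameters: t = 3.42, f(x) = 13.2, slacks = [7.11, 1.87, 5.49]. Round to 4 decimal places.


Step 1: Compute log-barrier.
ln values: [1.9615, 0.6259, 1.7029]
phi = -(1.9615 + 0.6259 + 1.7029) = -4.2904
Step 2: Compute augmented objective.
t*f(x) = 3.42*13.2 = 45.144
Total = 45.144 - 4.2904 = 40.8536


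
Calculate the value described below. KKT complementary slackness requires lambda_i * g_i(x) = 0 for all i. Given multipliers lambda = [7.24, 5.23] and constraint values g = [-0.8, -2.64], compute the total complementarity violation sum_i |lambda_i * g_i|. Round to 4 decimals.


KKT complementary slackness check:
lambda_1 * g_1 = 7.24 * -0.8 = -5.792
lambda_2 * g_2 = 5.23 * -2.64 = -13.8072
Total violation = 5.792 + 13.8072 = 19.5992


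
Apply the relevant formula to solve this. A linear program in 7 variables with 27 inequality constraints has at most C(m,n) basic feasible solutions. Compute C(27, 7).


Each vertex corresponds to some choice of n active constraints out of m, so the number of vertices is at most C(m, n) = m! / (n!(m-n)!).
m = 27, n = 7
Numerator: 27 * 26 * 25 * 24 * 23 * 22 * 21
Denominator: 7! = 5040
C(27, 7) = 888030


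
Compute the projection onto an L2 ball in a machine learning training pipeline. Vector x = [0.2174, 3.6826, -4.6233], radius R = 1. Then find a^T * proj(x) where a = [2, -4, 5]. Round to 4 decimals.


Step 1: Compute ||x|| (intermediates to 6 decimals).
||x|| = sqrt(0.2174^2 + 3.6826^2 + (-4.6233)^2) = 5.914703
Step 2: Project.
Since ||x|| > R, scale = R/||x|| = 1/5.914703 = 0.16907, proj(x) = scale * x
proj(x) = [0.036756, 0.622617, -0.781661]
Step 3: Dot product.
a^T * proj(x) = 2*0.036756 - 4*0.622617 + 5*(-0.781661) = -6.3253


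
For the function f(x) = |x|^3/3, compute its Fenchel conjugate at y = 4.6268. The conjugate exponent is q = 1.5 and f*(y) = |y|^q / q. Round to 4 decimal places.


The conjugate exponent q satisfies 1/p + 1/q = 1.
p = 3, so q = 3/(3 - 1) = 1.5
|y|^q = 4.6268^1.5 = 9.9522
f*(4.6268) = 9.9522 / 1.5 = 6.6348


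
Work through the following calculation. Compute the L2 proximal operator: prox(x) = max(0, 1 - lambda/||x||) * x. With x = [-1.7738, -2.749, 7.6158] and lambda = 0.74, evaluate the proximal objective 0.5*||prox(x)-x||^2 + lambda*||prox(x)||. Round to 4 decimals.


Step 1: Compute ||x||.
||x|| = 8.2888
Step 2: Compute scaling factor.
scale = max(0, 1 - 0.74/8.2888) = 0.9107
Step 3: prox(x) = [-1.6154, -2.5036, 6.9359]
||prox(x)|| = 7.5488
Step 4: Proximal objective.
0.5*||prox-x||^2 = 0.2738
lambda*||prox|| = 5.5861
Total = 5.8599


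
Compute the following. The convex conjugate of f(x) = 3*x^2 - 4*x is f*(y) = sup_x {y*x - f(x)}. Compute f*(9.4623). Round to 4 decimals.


f*(y) = sup_x {y*x - a*x^2 - b*x} = sup_x {(y-b)*x - a*x^2}
FOC: (y - b) - 2a*x = 0 => x* = (y - b)/(2a)
x* = (9.4623 + 4)/(2*3) = 2.2437
f*(9.4623) = (y-b)^2/(4a) = (9.4623 + 4)^2/(4*3)
= 181.2335/12 = 15.1028


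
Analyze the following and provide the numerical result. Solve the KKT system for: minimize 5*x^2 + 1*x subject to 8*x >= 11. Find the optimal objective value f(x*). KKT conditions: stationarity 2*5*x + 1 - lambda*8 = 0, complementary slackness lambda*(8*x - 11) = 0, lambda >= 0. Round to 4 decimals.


Step 1: Try lambda = 0 (constraint inactive).
x_unc = -1/(2*5) = -0.1
Check: 8*-0.1 = -0.8 < 11 -- violated!
Step 2: Constraint must be active: 8*x = 11
x* = 11/8 = 1.375
lambda = (2*5*1.375 + 1)/8 = 1.8438
Step 3: Compute optimal value.
f(x*) = 5*1.375^2 + 1*1.375 = 10.8281


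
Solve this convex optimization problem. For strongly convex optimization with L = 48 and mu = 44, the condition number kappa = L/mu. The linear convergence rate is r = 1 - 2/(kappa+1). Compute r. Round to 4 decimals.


Step 1: Compute the condition number.
kappa = L/mu = 48/44 = 1.0909
Step 2: Compute the convergence rate.
r = 1 - 2/(kappa + 1) = 1 - 2*mu/(L + mu) = (L - mu)/(L + mu) = 4/92 = 0.0435


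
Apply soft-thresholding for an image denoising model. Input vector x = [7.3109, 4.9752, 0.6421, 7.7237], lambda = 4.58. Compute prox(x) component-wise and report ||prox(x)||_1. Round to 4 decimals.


Soft-thresholding with lambda = 4.58:
prox(7.3109) = sign(7.3109)*max(|7.3109| - 4.58, 0) = 2.7309
prox(4.9752) = sign(4.9752)*max(|4.9752| - 4.58, 0) = 0.3952
prox(0.6421) = sign(0.6421)*max(|0.6421| - 4.58, 0) = 0.0
prox(7.7237) = sign(7.7237)*max(|7.7237| - 4.58, 0) = 3.1437
prox(x) = [2.7309, 0.3952, 0.0, 3.1437]
||prox(x)||_1 = 2.7309 + 0.3952 + 0.0 + 3.1437 = 6.2698


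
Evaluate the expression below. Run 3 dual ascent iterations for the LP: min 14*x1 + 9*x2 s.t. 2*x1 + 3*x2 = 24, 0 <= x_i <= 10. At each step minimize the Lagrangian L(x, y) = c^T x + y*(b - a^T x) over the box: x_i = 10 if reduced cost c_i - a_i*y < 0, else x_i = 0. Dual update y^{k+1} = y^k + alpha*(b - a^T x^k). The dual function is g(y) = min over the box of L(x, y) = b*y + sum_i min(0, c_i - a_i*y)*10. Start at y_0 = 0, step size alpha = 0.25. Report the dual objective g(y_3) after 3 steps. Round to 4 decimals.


Dual ascent for LP: min 14*x1 + 9*x2, 2*x1 + 3*x2 = 24, 0 <= x_i <= 10
Step 1: y^k = 0.0, reduced costs: (14.0, 9.0)
  x^k = (0.0, 0.0), subgradient = b - a^T x = 24.0
  y^{k+1} = 0.0 + 0.25*24.0 = 6.0
Step 2: y^k = 6.0, reduced costs: (2.0, -9.0)
  x^k = (0.0, 10.0), subgradient = b - a^T x = -6.0
  y^{k+1} = 6.0 + 0.25*-6.0 = 4.5
Step 3: y^k = 4.5, reduced costs: (5.0, -4.5)
  x^k = (0.0, 10.0), subgradient = b - a^T x = -6.0
  y^{k+1} = 4.5 + 0.25*-6.0 = 3.0
Dual objective at y_3 = 3.0: reduced costs (8.0, 0.0), box minimizer x = (0.0, 0.0)
g(y_3) = b*y + (c1 - a1*y)*x1 + (c2 - a2*y)*x2 = 24*3.0 + 8.0*0.0 + 0.0*0.0 = 72.0 + 0.0 + 0.0 = 72.0


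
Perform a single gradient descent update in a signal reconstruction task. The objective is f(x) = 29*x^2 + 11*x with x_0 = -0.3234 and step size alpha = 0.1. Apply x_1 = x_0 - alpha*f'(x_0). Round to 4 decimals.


We compute the gradient at x_0 and apply the update.
f'(x) = 58*x + 11
f'(-0.3234) = 58*-0.3234 + 11 = -7.7572
x_1 = -0.3234 - 0.1*-7.7572 = 0.4523


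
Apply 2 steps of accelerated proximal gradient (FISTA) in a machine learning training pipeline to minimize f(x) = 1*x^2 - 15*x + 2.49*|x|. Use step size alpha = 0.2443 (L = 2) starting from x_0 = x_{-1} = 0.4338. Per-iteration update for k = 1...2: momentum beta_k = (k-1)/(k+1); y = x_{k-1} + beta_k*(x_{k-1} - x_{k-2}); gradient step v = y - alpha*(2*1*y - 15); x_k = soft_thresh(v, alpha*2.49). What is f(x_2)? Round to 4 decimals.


FISTA on f(x) = 1*x^2 - 15*x + 2.49*|x|
L = 2, alpha = 0.2443
Iteration 1: beta = 0.0, y = 0.4338 + 0.0*(0.4338 - 0.4338) = 0.4338
  grad(y) = -14.1324, v = y - alpha*grad = 3.8863
  prox(v) = soft_thresh(3.8863, 0.6083) = 3.278
Iteration 2: beta = 0.3333, y = 3.278 + 0.3333*(3.278 - 0.4338) = 4.2261
  grad(y) = -6.5478, v = y - alpha*grad = 5.8257
  prox(v) = soft_thresh(5.8257, 0.6083) = 5.2174
f(x_2) = 1*5.2174^2 - 15*5.2174 + 2.49*|5.2174| = -38.0485


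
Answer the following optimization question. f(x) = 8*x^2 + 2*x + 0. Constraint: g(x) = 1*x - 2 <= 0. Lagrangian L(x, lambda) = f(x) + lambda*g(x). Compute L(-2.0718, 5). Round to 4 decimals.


Step 1: Evaluate f(x).
f(-2.0718) = 8*(-2.0718)^2 + 2*(-2.0718) + 0 = 30.1952
Step 2: Evaluate g(x).
g(-2.0718) = 1*-2.0718 - 2 = -4.0718
Step 3: Compute Lagrangian.
L = 30.1952 + 5*-4.0718 = 9.8362


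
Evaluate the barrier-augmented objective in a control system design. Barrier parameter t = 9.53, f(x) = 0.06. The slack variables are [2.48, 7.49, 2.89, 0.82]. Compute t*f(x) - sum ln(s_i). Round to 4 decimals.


Step 1: Compute log-barrier.
ln values: [0.9083, 2.0136, 1.0613, -0.1985]
phi = -(0.9083 + 2.0136 + 1.0613 - 0.1985) = -3.7846
Step 2: Compute augmented objective.
t*f(x) = 9.53*0.06 = 0.5718
Total = 0.5718 - 3.7846 = -3.2128


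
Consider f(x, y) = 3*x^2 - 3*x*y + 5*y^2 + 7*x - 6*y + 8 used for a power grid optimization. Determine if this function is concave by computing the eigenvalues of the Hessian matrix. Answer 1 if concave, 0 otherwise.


The Hessian of f(x,y) = 3*x^2 - 3*x*y + 5*y^2 + 7*x - 6*y + 8 is:
H = [[6, -3], [-3, 10]]
Trace = 6 + 10 = 16
Determinant = 6*10 - (-3)^2 = 51
Discriminant = (16)^2 - 4*51 = 52.0
Eigenvalues: lambda_1 = 4.3944, lambda_2 = 11.6056
The function is not concave.

0


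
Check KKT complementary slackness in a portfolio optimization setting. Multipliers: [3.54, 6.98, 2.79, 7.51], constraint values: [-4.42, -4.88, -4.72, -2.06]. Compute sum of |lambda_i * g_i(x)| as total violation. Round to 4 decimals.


KKT complementary slackness check:
lambda_1 * g_1 = 3.54 * -4.42 = -15.6468
lambda_2 * g_2 = 6.98 * -4.88 = -34.0624
lambda_3 * g_3 = 2.79 * -4.72 = -13.1688
lambda_4 * g_4 = 7.51 * -2.06 = -15.4706
Total violation = 15.6468 + 34.0624 + 13.1688 + 15.4706 = 78.3486


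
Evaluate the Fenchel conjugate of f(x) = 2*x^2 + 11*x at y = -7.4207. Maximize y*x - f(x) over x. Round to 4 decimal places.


f*(y) = sup_x {y*x - a*x^2 - b*x} = sup_x {(y-b)*x - a*x^2}
FOC: (y - b) - 2a*x = 0 => x* = (y - b)/(2a)
x* = (-7.4207 - 11)/(2*2) = -4.6052
f*(-7.4207) = (y-b)^2/(4a) = (-7.4207 - 11)^2/(4*2)
= 339.3222/8 = 42.4153


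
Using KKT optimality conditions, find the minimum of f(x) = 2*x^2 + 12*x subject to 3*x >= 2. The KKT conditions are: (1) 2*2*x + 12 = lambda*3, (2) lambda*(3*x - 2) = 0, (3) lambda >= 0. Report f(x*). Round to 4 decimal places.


Step 1: Try lambda = 0 (constraint inactive).
x_unc = -12/(2*2) = -3.0
Check: 3*-3.0 = -9.0 < 2 -- violated!
Step 2: Constraint must be active: 3*x = 2
x* = 2/3 = 0.6667 (rounded; the exact value 2/3 is used below)
lambda = (2*2*(2/3) + 12)/3 = 4.8889
Step 3: Compute optimal value.
f(x*) = 2*(2/3)^2 + 12*(2/3) = 8.8889


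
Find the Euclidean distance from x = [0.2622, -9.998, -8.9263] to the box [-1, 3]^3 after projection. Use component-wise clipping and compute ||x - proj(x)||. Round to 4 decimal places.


Project each component onto [-1, 3].
clip(0.2622) = 0.2622, clip(-9.998) = -1.0, clip(-8.9263) = -1.0
Projection = [0.2622, -1.0, -1.0]
Squared diffs: [0.0, 80.964, 62.8262]
Distance = sqrt(143.7902) = 11.9913


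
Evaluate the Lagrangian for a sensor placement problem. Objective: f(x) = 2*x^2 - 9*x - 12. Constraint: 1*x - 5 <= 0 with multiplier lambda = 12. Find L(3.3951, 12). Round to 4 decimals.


Step 1: Evaluate f(x).
f(3.3951) = 2*3.3951^2 - 9*3.3951 - 12 = -19.5025
Step 2: Evaluate g(x).
g(3.3951) = 1*3.3951 - 5 = -1.6049
Step 3: Compute Lagrangian.
L = -19.5025 + 12*-1.6049 = -38.7613


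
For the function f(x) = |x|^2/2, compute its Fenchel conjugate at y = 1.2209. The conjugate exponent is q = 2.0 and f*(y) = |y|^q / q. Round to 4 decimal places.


The conjugate exponent q satisfies 1/p + 1/q = 1.
p = 2, so q = 2/(2 - 1) = 2.0
|y|^q = 1.2209^2.0 = 1.4906
f*(1.2209) = 1.4906 / 2.0 = 0.7453


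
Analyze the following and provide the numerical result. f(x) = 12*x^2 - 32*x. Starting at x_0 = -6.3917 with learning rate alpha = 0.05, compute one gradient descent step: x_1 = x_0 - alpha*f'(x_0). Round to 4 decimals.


We compute the gradient at x_0 and apply the update.
f'(x) = 24*x - 32
f'(-6.3917) = 24*-6.3917 - 32 = -185.4008
x_1 = -6.3917 - 0.05*-185.4008 = 2.8783


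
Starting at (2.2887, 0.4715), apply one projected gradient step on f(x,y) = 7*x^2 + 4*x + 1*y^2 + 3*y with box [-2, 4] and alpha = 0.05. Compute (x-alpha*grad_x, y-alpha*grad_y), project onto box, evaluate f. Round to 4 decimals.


Step 1: Compute gradient at (2.2887, 0.4715).
grad_x = 2*7*2.2887 + 4 = 36.0418
grad_y = 2*1*0.4715 + 3 = 3.943
Step 2: Gradient step.
x_raw = 2.2887 - 0.05*36.0418 = 0.4866
y_raw = 0.4715 - 0.05*3.943 = 0.2744
Step 3: Project onto [-2, 4].
x_proj = clip(0.4866) = 0.4866
y_proj = clip(0.2744) = 0.2744
Step 4: Evaluate f.
f(0.4866, 0.2744) = 4.5023


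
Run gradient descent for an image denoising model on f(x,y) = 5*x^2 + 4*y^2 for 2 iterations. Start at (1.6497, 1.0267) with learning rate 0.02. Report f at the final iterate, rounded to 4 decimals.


Gradient descent on f(x,y) = 5*x^2 + 4*y^2.
Starting point: (1.6497, 1.0267), alpha = 0.02
Step 1: grad_x = 2*5*1.6497 = 16.497, grad_y = 2*4*1.0267 = 8.2136
  x_1 = 1.6497 - 0.02*16.497 = 1.3198
  y_1 = 1.0267 - 0.02*8.2136 = 0.8624
Step 2: grad_x = 2*5*1.3198 = 13.1976, grad_y = 2*4*0.8624 = 6.8994
  x_2 = 1.3198 - 0.02*13.1976 = 1.0558
  y_2 = 0.8624 - 0.02*6.8994 = 0.7244
f(1.0558, 0.7244) = 5*1.0558^2 + 4*0.7244^2 = 7.6729


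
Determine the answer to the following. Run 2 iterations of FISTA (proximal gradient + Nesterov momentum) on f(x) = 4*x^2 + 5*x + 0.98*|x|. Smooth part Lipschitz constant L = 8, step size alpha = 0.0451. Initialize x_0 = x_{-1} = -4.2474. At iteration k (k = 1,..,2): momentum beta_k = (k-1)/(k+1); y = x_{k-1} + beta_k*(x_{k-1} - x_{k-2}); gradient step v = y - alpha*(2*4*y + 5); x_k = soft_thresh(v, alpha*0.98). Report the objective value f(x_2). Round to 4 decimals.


FISTA on f(x) = 4*x^2 + 5*x + 0.98*|x|
L = 8, alpha = 0.0451
Iteration 1: beta = 0.0, y = -4.2474 + 0.0*(-4.2474 + 4.2474) = -4.2474
  grad(y) = -28.9792, v = y - alpha*grad = -2.9404
  prox(v) = soft_thresh(-2.9404, 0.0442) = -2.8962
Iteration 2: beta = 0.3333, y = -2.8962 + 0.3333*(-2.8962 + 4.2474) = -2.4459
  grad(y) = -14.5668, v = y - alpha*grad = -1.7889
  prox(v) = soft_thresh(-1.7889, 0.0442) = -1.7447
f(x_2) = 4*(-1.7447)^2 + 5*(-1.7447) + 0.98*|-1.7447| = 5.1621


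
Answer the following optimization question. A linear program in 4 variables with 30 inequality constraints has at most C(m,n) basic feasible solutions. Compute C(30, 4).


Each vertex corresponds to some choice of n active constraints out of m, so the number of vertices is at most C(m, n) = m! / (n!(m-n)!).
m = 30, n = 4
Numerator: 30 * 29 * 28 * 27
Denominator: 4! = 24
C(30, 4) = 27405


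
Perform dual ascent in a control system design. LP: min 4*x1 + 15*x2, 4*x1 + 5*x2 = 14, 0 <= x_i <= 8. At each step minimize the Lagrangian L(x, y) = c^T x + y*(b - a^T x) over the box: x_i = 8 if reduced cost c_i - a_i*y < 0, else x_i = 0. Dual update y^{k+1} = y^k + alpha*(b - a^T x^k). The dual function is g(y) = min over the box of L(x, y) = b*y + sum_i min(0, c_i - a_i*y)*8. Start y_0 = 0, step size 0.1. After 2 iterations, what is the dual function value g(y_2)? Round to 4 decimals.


Dual ascent for LP: min 4*x1 + 15*x2, 4*x1 + 5*x2 = 14, 0 <= x_i <= 8
Step 1: y^k = 0.0, reduced costs: (4.0, 15.0)
  x^k = (0.0, 0.0), subgradient = b - a^T x = 14.0
  y^{k+1} = 0.0 + 0.1*14.0 = 1.4
Step 2: y^k = 1.4, reduced costs: (-1.6, 8.0)
  x^k = (8.0, 0.0), subgradient = b - a^T x = -18.0
  y^{k+1} = 1.4 + 0.1*-18.0 = -0.4
Dual objective at y_2 = -0.4: reduced costs (5.6, 17.0), box minimizer x = (0.0, 0.0)
g(y_2) = b*y + (c1 - a1*y)*x1 + (c2 - a2*y)*x2 = 14*(-0.4) + 5.6*0.0 + 17.0*0.0 = -5.6 + 0.0 + 0.0 = -5.6


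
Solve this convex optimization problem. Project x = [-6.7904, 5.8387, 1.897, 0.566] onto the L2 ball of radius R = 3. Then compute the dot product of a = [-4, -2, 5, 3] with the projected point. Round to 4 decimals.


Step 1: Compute ||x|| (intermediates to 6 decimals).
||x|| = sqrt((-6.7904)^2 + 5.8387^2 + 1.897^2 + 0.566^2) = 9.171636
Step 2: Project.
Since ||x|| > R, scale = R/||x|| = 3/9.171636 = 0.327095, proj(x) = scale * x
proj(x) = [-2.221106, 1.90981, 0.620499, 0.185136]
Step 3: Dot product.
a^T * proj(x) = -4*(-2.221106) - 2*1.90981 + 5*0.620499 + 3*0.185136 = 8.7227


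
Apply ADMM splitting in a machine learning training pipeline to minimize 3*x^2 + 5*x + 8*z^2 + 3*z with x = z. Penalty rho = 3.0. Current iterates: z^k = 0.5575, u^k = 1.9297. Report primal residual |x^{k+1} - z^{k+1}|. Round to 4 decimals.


ADMM iteration with rho = 3.0, z^k = 0.5575, u^k = 1.9297
Step 1: x-update.
Minimize 3*x^2 + 5*x + (3.0/2)*(x - 0.5575 + 1.9297)^2
FOC: (2*3 + 3.0)*x = -5 + 3.0*(0.5575 - 1.9297)
x^{k+1} = -1.013
Step 2: z-update.
Minimize 8*z^2 + 3*z + (3.0/2)*(-1.013 - z + 1.9297)^2
FOC: (2*8 + 3.0)*z = -3 + 3.0*(-1.013 + 1.9297)
z^{k+1} = -0.0131
Step 3: u-update.
u^{k+1} = 1.9297 - 1.013 + 0.0131 = 0.9299
Step 4: Primal residual = |-1.013 + 0.0131| = 0.9998


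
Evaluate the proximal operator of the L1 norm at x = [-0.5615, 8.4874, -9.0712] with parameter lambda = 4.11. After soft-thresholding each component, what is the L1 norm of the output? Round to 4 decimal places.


Soft-thresholding with lambda = 4.11:
prox(-0.5615) = sign(-0.5615)*max(|-0.5615| - 4.11, 0) = 0.0
prox(8.4874) = sign(8.4874)*max(|8.4874| - 4.11, 0) = 4.3774
prox(-9.0712) = sign(-9.0712)*max(|-9.0712| - 4.11, 0) = -4.9612
prox(x) = [0.0, 4.3774, -4.9612]
||prox(x)||_1 = 0.0 + 4.3774 + 4.9612 = 9.3386


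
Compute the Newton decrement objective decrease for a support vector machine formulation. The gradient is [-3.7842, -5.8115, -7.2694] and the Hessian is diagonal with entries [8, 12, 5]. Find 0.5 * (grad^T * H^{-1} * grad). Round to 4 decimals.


Step 1: H is diagonal, so H^(-1) * g = [-0.473, -0.4843, -1.4539].
Step 2: g^T H^(-1) g = sum_i g_i^2 / H_ii
  = (-3.7842)^2/8 + (-5.8115)^2/12 + (-7.2694)^2/5
  = 1.79 + 2.8145 + 10.5688 = 15.1733
Step 3: Objective decrease = 0.5 * g^T H^(-1) g = 7.5867


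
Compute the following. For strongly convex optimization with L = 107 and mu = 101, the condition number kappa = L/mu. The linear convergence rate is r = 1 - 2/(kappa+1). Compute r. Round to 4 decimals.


Step 1: Compute the condition number.
kappa = L/mu = 107/101 = 1.0594
Step 2: Compute the convergence rate.
r = 1 - 2/(kappa + 1) = 1 - 2*mu/(L + mu) = (L - mu)/(L + mu) = 6/208 = 0.0288


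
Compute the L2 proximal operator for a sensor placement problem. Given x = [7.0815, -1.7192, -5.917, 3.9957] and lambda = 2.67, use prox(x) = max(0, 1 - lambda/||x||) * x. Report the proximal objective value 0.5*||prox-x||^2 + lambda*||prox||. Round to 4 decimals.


Step 1: Compute ||x||.
||x|| = 10.202
Step 2: Compute scaling factor.
scale = max(0, 1 - 2.67/10.202) = 0.7383
Step 3: prox(x) = [5.2282, -1.2693, -4.3684, 2.95]
||prox(x)|| = 7.532
Step 4: Proximal objective.
0.5*||prox-x||^2 = 3.5645
lambda*||prox|| = 20.1104
Total = 23.6748


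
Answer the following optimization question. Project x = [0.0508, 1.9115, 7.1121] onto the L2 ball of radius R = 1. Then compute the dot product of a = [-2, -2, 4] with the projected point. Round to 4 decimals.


Step 1: Compute ||x|| (intermediates to 6 decimals).
||x|| = sqrt(0.0508^2 + 1.9115^2 + 7.1121^2) = 7.364671
Step 2: Project.
Since ||x|| > R, scale = R/||x|| = 1/7.364671 = 0.135783, proj(x) = scale * x
proj(x) = [0.006898, 0.259549, 0.965702]
Step 3: Dot product.
a^T * proj(x) = -2*0.006898 - 2*0.259549 + 4*0.965702 = 3.3299


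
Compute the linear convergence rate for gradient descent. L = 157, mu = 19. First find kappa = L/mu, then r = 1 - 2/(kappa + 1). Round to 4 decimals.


Step 1: Compute the condition number.
kappa = L/mu = 157/19 = 8.2632
Step 2: Compute the convergence rate.
r = 1 - 2/(kappa + 1) = 1 - 2*mu/(L + mu) = (L - mu)/(L + mu) = 138/176 = 0.7841


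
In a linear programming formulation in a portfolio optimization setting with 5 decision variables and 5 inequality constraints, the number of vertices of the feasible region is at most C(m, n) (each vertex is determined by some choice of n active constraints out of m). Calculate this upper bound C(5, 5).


Each vertex corresponds to some choice of n active constraints out of m, so the number of vertices is at most C(m, n) = m! / (n!(m-n)!).
m = 5, n = 5
Numerator: 5 * 4 * 3 * 2 * 1
Denominator: 5! = 120
C(5, 5) = 1


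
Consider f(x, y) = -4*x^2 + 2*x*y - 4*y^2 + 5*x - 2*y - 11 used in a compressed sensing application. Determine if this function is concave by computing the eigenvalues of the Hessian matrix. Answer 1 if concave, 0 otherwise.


The Hessian of f(x,y) = -4*x^2 + 2*x*y - 4*y^2 + 5*x - 2*y - 11 is:
H = [[-8, 2], [2, -8]]
Trace = -8 - 8 = -16
Determinant = -8*-8 - (2)^2 = 60
Discriminant = (-16)^2 - 4*60 = 16.0
Eigenvalues: lambda_1 = -10.0, lambda_2 = -6.0
The function is concave.

1


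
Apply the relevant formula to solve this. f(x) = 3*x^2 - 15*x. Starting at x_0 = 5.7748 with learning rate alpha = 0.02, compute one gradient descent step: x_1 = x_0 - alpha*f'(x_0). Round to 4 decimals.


We compute the gradient at x_0 and apply the update.
f'(x) = 6*x - 15
f'(5.7748) = 6*5.7748 - 15 = 19.6488
x_1 = 5.7748 - 0.02*19.6488 = 5.3818


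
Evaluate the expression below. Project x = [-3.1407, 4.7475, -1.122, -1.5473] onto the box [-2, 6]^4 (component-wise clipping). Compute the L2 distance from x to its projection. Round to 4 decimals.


Project each component onto [-2, 6].
clip(-3.1407) = -2.0, clip(4.7475) = 4.7475, clip(-1.122) = -1.122, clip(-1.5473) = -1.5473
Projection = [-2.0, 4.7475, -1.122, -1.5473]
Squared diffs: [1.3012, 0.0, 0.0, 0.0]
Distance = sqrt(1.3012) = 1.1407


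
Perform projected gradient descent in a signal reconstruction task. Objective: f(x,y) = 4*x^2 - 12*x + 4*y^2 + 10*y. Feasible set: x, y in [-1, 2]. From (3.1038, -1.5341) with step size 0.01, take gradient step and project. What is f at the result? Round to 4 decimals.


Step 1: Compute gradient at (3.1038, -1.5341).
grad_x = 2*4*3.1038 - 12 = 12.8304
grad_y = 2*4*-1.5341 + 10 = -2.2728
Step 2: Gradient step.
x_raw = 3.1038 - 0.01*12.8304 = 2.9755
y_raw = -1.5341 - 0.01*-2.2728 = -1.5114
Step 3: Project onto [-1, 2].
x_proj = clip(2.9755) = 2.0
y_proj = clip(-1.5114) = -1.0
Step 4: Evaluate f.
f(2.0, -1.0) = -14.0


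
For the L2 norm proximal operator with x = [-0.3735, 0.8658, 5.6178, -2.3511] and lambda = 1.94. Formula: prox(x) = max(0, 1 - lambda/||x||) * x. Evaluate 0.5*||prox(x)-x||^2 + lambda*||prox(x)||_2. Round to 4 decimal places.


Step 1: Compute ||x||.
||x|| = 6.1625
Step 2: Compute scaling factor.
scale = max(0, 1 - 1.94/6.1625) = 0.6852
Step 3: prox(x) = [-0.2559, 0.5932, 3.8493, -1.611]
||prox(x)|| = 4.2225
Step 4: Proximal objective.
0.5*||prox-x||^2 = 1.8818
lambda*||prox|| = 8.1917
Total = 10.0735


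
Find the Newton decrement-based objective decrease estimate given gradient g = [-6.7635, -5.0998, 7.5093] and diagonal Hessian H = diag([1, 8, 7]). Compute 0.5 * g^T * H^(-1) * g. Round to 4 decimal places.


Step 1: H is diagonal, so H^(-1) * g = [-6.7635, -0.6375, 1.0728].
Step 2: g^T H^(-1) g = sum_i g_i^2 / H_ii
  = (-6.7635)^2/1 + (-5.0998)^2/8 + (7.5093)^2/7
  = 45.7449 + 3.251 + 8.0557 = 57.0516
Step 3: Objective decrease = 0.5 * g^T H^(-1) g = 28.5258


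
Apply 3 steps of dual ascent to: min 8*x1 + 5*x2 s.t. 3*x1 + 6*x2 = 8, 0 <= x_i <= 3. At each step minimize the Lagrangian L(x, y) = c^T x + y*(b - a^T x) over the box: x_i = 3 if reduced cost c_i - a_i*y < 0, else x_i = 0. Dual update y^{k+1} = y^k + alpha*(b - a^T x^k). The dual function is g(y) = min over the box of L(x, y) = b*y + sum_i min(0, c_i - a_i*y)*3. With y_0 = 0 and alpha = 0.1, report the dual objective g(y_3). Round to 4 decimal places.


Dual ascent for LP: min 8*x1 + 5*x2, 3*x1 + 6*x2 = 8, 0 <= x_i <= 3
Step 1: y^k = 0.0, reduced costs: (8.0, 5.0)
  x^k = (0.0, 0.0), subgradient = b - a^T x = 8.0
  y^{k+1} = 0.0 + 0.1*8.0 = 0.8
Step 2: y^k = 0.8, reduced costs: (5.6, 0.2)
  x^k = (0.0, 0.0), subgradient = b - a^T x = 8.0
  y^{k+1} = 0.8 + 0.1*8.0 = 1.6
Step 3: y^k = 1.6, reduced costs: (3.2, -4.6)
  x^k = (0.0, 3.0), subgradient = b - a^T x = -10.0
  y^{k+1} = 1.6 + 0.1*-10.0 = 0.6
Dual objective at y_3 = 0.6: reduced costs (6.2, 1.4), box minimizer x = (0.0, 0.0)
g(y_3) = b*y + (c1 - a1*y)*x1 + (c2 - a2*y)*x2 = 8*0.6 + 6.2*0.0 + 1.4*0.0 = 4.8 + 0.0 + 0.0 = 4.8


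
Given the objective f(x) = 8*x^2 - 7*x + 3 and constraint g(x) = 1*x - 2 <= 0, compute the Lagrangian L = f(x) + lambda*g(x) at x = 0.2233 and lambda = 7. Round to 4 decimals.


Step 1: Evaluate f(x).
f(0.2233) = 8*0.2233^2 - 7*0.2233 + 3 = 1.8358
Step 2: Evaluate g(x).
g(0.2233) = 1*0.2233 - 2 = -1.7767
Step 3: Compute Lagrangian.
L = 1.8358 + 7*-1.7767 = -10.6011


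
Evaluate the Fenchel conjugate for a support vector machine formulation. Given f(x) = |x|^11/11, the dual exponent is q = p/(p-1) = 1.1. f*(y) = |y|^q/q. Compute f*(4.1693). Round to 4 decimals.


The conjugate exponent q satisfies 1/p + 1/q = 1.
p = 11, so q = 11/(11 - 1) = 1.1
|y|^q = 4.1693^1.1 = 4.8092
f*(4.1693) = 4.8092 / 1.1 = 4.372


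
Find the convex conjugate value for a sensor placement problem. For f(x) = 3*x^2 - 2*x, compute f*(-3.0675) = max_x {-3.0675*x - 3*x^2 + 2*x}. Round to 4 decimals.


f*(y) = sup_x {y*x - a*x^2 - b*x} = sup_x {(y-b)*x - a*x^2}
FOC: (y - b) - 2a*x = 0 => x* = (y - b)/(2a)
x* = (-3.0675 + 2)/(2*3) = -0.1779
f*(-3.0675) = (y-b)^2/(4a) = (-3.0675 + 2)^2/(4*3)
= 1.1396/12 = 0.095


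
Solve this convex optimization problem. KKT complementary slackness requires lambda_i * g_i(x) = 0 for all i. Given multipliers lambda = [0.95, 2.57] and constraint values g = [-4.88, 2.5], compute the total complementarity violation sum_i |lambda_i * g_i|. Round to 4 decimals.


KKT complementary slackness check:
lambda_1 * g_1 = 0.95 * -4.88 = -4.636
lambda_2 * g_2 = 2.57 * 2.5 = 6.425
Total violation = 4.636 + 6.425 = 11.061


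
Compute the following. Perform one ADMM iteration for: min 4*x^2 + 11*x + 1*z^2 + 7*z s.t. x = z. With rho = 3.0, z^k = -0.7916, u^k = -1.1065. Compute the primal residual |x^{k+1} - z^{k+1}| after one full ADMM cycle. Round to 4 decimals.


ADMM iteration with rho = 3.0, z^k = -0.7916, u^k = -1.1065
Step 1: x-update.
Minimize 4*x^2 + 11*x + (3.0/2)*(x + 0.7916 - 1.1065)^2
FOC: (2*4 + 3.0)*x = -11 + 3.0*(-0.7916 + 1.1065)
x^{k+1} = -0.9141
Step 2: z-update.
Minimize 1*z^2 + 7*z + (3.0/2)*(-0.9141 - z - 1.1065)^2
FOC: (2*1 + 3.0)*z = -7 + 3.0*(-0.9141 - 1.1065)
z^{k+1} = -2.6124
Step 3: u-update.
u^{k+1} = -1.1065 - 0.9141 + 2.6124 = 0.5918
Step 4: Primal residual = |-0.9141 + 2.6124| = 1.6983


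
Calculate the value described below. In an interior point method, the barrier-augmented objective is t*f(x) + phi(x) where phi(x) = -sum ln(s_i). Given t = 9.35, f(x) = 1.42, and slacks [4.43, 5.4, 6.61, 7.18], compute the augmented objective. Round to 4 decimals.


Step 1: Compute log-barrier.
ln values: [1.4884, 1.6864, 1.8886, 1.9713]
phi = -(1.4884 + 1.6864 + 1.8886 + 1.9713) = -7.0347
Step 2: Compute augmented objective.
t*f(x) = 9.35*1.42 = 13.277
Total = 13.277 - 7.0347 = 6.2423


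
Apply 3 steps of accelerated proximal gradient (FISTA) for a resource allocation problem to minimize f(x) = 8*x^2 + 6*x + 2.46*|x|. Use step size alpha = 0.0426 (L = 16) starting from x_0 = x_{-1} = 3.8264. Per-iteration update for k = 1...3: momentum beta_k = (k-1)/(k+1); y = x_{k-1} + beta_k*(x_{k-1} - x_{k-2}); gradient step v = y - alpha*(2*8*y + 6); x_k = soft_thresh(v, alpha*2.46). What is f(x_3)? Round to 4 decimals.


FISTA on f(x) = 8*x^2 + 6*x + 2.46*|x|
L = 16, alpha = 0.0426
Iteration 1: beta = 0.0, y = 3.8264 + 0.0*(3.8264 - 3.8264) = 3.8264
  grad(y) = 67.2224, v = y - alpha*grad = 0.9627
  prox(v) = soft_thresh(0.9627, 0.1048) = 0.8579
Iteration 2: beta = 0.3333, y = 0.8579 + 0.3333*(0.8579 - 3.8264) = -0.1316
  grad(y) = 3.895, v = y - alpha*grad = -0.2975
  prox(v) = soft_thresh(-0.2975, 0.1048) = -0.1927
Iteration 3: beta = 0.5, y = -0.1927 + 0.5*(-0.1927 - 0.8579) = -0.718
  grad(y) = -5.4881, v = y - alpha*grad = -0.4842
  prox(v) = soft_thresh(-0.4842, 0.1048) = -0.3794
f(x_3) = 8*(-0.3794)^2 + 6*(-0.3794) + 2.46*|-0.3794| = -0.1915


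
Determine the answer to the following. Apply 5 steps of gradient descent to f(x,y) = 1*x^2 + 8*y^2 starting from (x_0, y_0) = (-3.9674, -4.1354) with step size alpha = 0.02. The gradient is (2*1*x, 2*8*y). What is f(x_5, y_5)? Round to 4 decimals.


Gradient descent on f(x,y) = 1*x^2 + 8*y^2.
Starting point: (-3.9674, -4.1354), alpha = 0.02
Step 1: grad_x = 2*1*-3.9674 = -7.9348, grad_y = 2*8*-4.1354 = -66.1664
  x_1 = -3.9674 - 0.02*-7.9348 = -3.8087
  y_1 = -4.1354 - 0.02*-66.1664 = -2.8121
Step 2: grad_x = 2*1*-3.8087 = -7.6174, grad_y = 2*8*-2.8121 = -44.9932
  x_2 = -3.8087 - 0.02*-7.6174 = -3.6564
  y_2 = -2.8121 - 0.02*-44.9932 = -1.9122
Step 3: grad_x = 2*1*-3.6564 = -7.3127, grad_y = 2*8*-1.9122 = -30.5953
  x_3 = -3.6564 - 0.02*-7.3127 = -3.5101
  y_3 = -1.9122 - 0.02*-30.5953 = -1.3003
Step 4: grad_x = 2*1*-3.5101 = -7.0202, grad_y = 2*8*-1.3003 = -20.8048
  x_4 = -3.5101 - 0.02*-7.0202 = -3.3697
  y_4 = -1.3003 - 0.02*-20.8048 = -0.8842
Step 5: grad_x = 2*1*-3.3697 = -6.7394, grad_y = 2*8*-0.8842 = -14.1473
  x_5 = -3.3697 - 0.02*-6.7394 = -3.2349
  y_5 = -0.8842 - 0.02*-14.1473 = -0.6013
f(-3.2349, -0.6013) = 1*(-3.2349)^2 + 8*(-0.6013)^2 = 13.3567


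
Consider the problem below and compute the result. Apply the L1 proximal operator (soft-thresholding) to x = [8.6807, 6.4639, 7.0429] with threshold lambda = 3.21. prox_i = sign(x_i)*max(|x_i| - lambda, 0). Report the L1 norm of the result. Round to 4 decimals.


Soft-thresholding with lambda = 3.21:
prox(8.6807) = sign(8.6807)*max(|8.6807| - 3.21, 0) = 5.4707
prox(6.4639) = sign(6.4639)*max(|6.4639| - 3.21, 0) = 3.2539
prox(7.0429) = sign(7.0429)*max(|7.0429| - 3.21, 0) = 3.8329
prox(x) = [5.4707, 3.2539, 3.8329]
||prox(x)||_1 = 5.4707 + 3.2539 + 3.8329 = 12.5575


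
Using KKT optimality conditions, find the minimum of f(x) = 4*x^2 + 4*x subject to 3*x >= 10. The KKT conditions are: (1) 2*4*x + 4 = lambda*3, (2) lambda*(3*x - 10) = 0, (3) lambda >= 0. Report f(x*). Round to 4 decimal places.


Step 1: Try lambda = 0 (constraint inactive).
x_unc = -4/(2*4) = -0.5
Check: 3*-0.5 = -1.5 < 10 -- violated!
Step 2: Constraint must be active: 3*x = 10
x* = 10/3 = 3.3333 (rounded; the exact value 10/3 is used below)
lambda = (2*4*(10/3) + 4)/3 = 10.2222
Step 3: Compute optimal value.
f(x*) = 4*(10/3)^2 + 4*(10/3) = 57.7778


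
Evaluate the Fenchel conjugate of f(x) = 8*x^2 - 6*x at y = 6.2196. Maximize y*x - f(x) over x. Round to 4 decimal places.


f*(y) = sup_x {y*x - a*x^2 - b*x} = sup_x {(y-b)*x - a*x^2}
FOC: (y - b) - 2a*x = 0 => x* = (y - b)/(2a)
x* = (6.2196 + 6)/(2*8) = 0.7637
f*(6.2196) = (y-b)^2/(4a) = (6.2196 + 6)^2/(4*8)
= 149.3186/32 = 4.6662


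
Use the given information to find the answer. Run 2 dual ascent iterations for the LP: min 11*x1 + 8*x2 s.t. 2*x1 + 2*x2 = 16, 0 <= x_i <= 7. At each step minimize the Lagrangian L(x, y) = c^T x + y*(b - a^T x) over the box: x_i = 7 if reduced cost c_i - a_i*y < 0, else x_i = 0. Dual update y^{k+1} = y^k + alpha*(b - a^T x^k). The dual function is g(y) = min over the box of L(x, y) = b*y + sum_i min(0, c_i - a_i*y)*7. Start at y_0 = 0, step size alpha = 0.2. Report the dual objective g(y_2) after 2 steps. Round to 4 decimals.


Dual ascent for LP: min 11*x1 + 8*x2, 2*x1 + 2*x2 = 16, 0 <= x_i <= 7
Step 1: y^k = 0.0, reduced costs: (11.0, 8.0)
  x^k = (0.0, 0.0), subgradient = b - a^T x = 16.0
  y^{k+1} = 0.0 + 0.2*16.0 = 3.2
Step 2: y^k = 3.2, reduced costs: (4.6, 1.6)
  x^k = (0.0, 0.0), subgradient = b - a^T x = 16.0
  y^{k+1} = 3.2 + 0.2*16.0 = 6.4
Dual objective at y_2 = 6.4: reduced costs (-1.8, -4.8), box minimizer x = (7.0, 7.0)
g(y_2) = b*y + (c1 - a1*y)*x1 + (c2 - a2*y)*x2 = 16*6.4 + (-1.8)*7.0 + (-4.8)*7.0 = 102.4 - 12.6 - 33.6 = 56.2


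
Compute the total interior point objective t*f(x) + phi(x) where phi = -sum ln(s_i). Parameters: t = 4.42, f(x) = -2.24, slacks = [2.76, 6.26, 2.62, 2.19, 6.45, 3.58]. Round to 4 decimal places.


Step 1: Compute log-barrier.
ln values: [1.0152, 1.8342, 0.9632, 0.7839, 1.8641, 1.2754]
phi = -(1.0152 + 1.8342 + 0.9632 + 0.7839 + 1.8641 + 1.2754) = -7.7359
Step 2: Compute augmented objective.
t*f(x) = 4.42*-2.24 = -9.9008
Total = -9.9008 - 7.7359 = -17.6367


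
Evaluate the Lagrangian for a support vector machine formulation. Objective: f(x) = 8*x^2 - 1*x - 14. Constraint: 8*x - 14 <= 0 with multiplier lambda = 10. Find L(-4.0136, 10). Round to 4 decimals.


Step 1: Evaluate f(x).
f(-4.0136) = 8*(-4.0136)^2 - 1*(-4.0136) - 14 = 118.8855
Step 2: Evaluate g(x).
g(-4.0136) = 8*-4.0136 - 14 = -46.1088
Step 3: Compute Lagrangian.
L = 118.8855 + 10*-46.1088 = -342.2025


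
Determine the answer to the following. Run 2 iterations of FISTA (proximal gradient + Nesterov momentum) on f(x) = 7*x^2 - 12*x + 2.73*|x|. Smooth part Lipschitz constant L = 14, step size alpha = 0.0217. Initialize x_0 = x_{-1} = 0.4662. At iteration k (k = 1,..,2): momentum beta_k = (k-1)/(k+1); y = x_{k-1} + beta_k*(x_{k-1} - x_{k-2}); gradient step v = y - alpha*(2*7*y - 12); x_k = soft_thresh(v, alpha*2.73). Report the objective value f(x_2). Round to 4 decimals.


FISTA on f(x) = 7*x^2 - 12*x + 2.73*|x|
L = 14, alpha = 0.0217
Iteration 1: beta = 0.0, y = 0.4662 + 0.0*(0.4662 - 0.4662) = 0.4662
  grad(y) = -5.4732, v = y - alpha*grad = 0.585
  prox(v) = soft_thresh(0.585, 0.0592) = 0.5257
Iteration 2: beta = 0.3333, y = 0.5257 + 0.3333*(0.5257 - 0.4662) = 0.5456
  grad(y) = -4.362, v = y - alpha*grad = 0.6402
  prox(v) = soft_thresh(0.6402, 0.0592) = 0.581
f(x_2) = 7*0.581^2 - 12*0.581 + 2.73*|0.581| = -3.0229


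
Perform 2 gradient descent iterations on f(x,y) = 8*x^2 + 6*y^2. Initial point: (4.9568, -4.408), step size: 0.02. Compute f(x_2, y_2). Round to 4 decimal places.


Gradient descent on f(x,y) = 8*x^2 + 6*y^2.
Starting point: (4.9568, -4.408), alpha = 0.02
Step 1: grad_x = 2*8*4.9568 = 79.3088, grad_y = 2*6*-4.408 = -52.896
  x_1 = 4.9568 - 0.02*79.3088 = 3.3706
  y_1 = -4.408 - 0.02*-52.896 = -3.3501
Step 2: grad_x = 2*8*3.3706 = 53.93, grad_y = 2*6*-3.3501 = -40.201
  x_2 = 3.3706 - 0.02*53.93 = 2.292
  y_2 = -3.3501 - 0.02*-40.201 = -2.5461
f(2.292, -2.5461) = 8*2.292^2 + 6*(-2.5461)^2 = 80.9216


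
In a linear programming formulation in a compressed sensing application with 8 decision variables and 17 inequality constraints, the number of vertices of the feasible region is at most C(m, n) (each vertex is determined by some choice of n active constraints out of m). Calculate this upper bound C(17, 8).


Each vertex corresponds to some choice of n active constraints out of m, so the number of vertices is at most C(m, n) = m! / (n!(m-n)!).
m = 17, n = 8
Numerator: 17 * 16 * 15 * 14 * 13 * 12 * 11 * 10
Denominator: 8! = 40320
C(17, 8) = 24310


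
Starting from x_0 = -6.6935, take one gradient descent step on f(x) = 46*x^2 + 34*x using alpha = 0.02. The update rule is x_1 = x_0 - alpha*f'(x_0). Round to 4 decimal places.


We compute the gradient at x_0 and apply the update.
f'(x) = 92*x + 34
f'(-6.6935) = 92*-6.6935 + 34 = -581.802
x_1 = -6.6935 - 0.02*-581.802 = 4.9425
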